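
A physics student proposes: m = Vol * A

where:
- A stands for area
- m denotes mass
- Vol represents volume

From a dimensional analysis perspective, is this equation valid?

No

A (area) has dimensions [L^2].
m (mass) has dimensions [M].
Vol (volume) has dimensions [L^3].

Left side: [M]
Right side: [L^5]

The two sides have different dimensions, so the equation is NOT dimensionally consistent.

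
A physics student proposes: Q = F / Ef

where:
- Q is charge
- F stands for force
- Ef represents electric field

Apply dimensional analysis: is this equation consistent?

Yes

Q (charge) has dimensions [I T].
F (force) has dimensions [L M T^-2].
Ef (electric field) has dimensions [I^-1 L M T^-3].

Left side: [I T]
Right side: [I T]

Both sides have the same dimensions, so the equation is dimensionally consistent.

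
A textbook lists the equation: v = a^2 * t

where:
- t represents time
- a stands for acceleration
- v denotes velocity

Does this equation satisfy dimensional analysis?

No

t (time) has dimensions [T].
a (acceleration) has dimensions [L T^-2].
v (velocity) has dimensions [L T^-1].

Left side: [L T^-1]
Right side: [L^2 T^-3]

The two sides have different dimensions, so the equation is NOT dimensionally consistent.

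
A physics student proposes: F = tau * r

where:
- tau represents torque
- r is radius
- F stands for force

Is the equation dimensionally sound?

No

tau (torque) has dimensions [L^2 M T^-2].
r (radius) has dimensions [L].
F (force) has dimensions [L M T^-2].

Left side: [L M T^-2]
Right side: [L^3 M T^-2]

The two sides have different dimensions, so the equation is NOT dimensionally consistent.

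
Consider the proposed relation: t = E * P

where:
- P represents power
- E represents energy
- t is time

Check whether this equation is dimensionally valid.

No

P (power) has dimensions [L^2 M T^-3].
E (energy) has dimensions [L^2 M T^-2].
t (time) has dimensions [T].

Left side: [T]
Right side: [L^4 M^2 T^-5]

The two sides have different dimensions, so the equation is NOT dimensionally consistent.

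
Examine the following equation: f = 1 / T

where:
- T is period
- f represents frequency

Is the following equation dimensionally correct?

Yes

T (period) has dimensions [T].
f (frequency) has dimensions [T^-1].

Left side: [T^-1]
Right side: [T^-1]

Both sides have the same dimensions, so the equation is dimensionally consistent.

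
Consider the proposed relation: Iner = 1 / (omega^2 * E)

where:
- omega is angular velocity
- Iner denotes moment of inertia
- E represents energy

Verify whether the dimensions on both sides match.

No

omega (angular velocity) has dimensions [T^-1].
Iner (moment of inertia) has dimensions [L^2 M].
E (energy) has dimensions [L^2 M T^-2].

Left side: [L^2 M]
Right side: [L^-2 M^-1 T^4]

The two sides have different dimensions, so the equation is NOT dimensionally consistent.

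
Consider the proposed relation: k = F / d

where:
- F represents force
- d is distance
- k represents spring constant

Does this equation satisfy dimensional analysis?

Yes

F (force) has dimensions [L M T^-2].
d (distance) has dimensions [L].
k (spring constant) has dimensions [M T^-2].

Left side: [M T^-2]
Right side: [M T^-2]

Both sides have the same dimensions, so the equation is dimensionally consistent.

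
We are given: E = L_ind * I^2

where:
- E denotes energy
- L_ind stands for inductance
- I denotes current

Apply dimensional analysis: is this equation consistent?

Yes

E (energy) has dimensions [L^2 M T^-2].
L_ind (inductance) has dimensions [I^-2 L^2 M T^-2].
I (current) has dimensions [I].

Left side: [L^2 M T^-2]
Right side: [L^2 M T^-2]

Both sides have the same dimensions, so the equation is dimensionally consistent.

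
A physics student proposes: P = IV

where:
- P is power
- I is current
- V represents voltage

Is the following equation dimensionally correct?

Yes

P (power) has dimensions [L^2 M T^-3].
I (current) has dimensions [I].
V (voltage) has dimensions [I^-1 L^2 M T^-3].

Left side: [L^2 M T^-3]
Right side: [L^2 M T^-3]

Both sides have the same dimensions, so the equation is dimensionally consistent.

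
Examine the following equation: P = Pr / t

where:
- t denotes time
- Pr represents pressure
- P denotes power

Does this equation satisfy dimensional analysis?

No

t (time) has dimensions [T].
Pr (pressure) has dimensions [L^-1 M T^-2].
P (power) has dimensions [L^2 M T^-3].

Left side: [L^2 M T^-3]
Right side: [L^-1 M T^-3]

The two sides have different dimensions, so the equation is NOT dimensionally consistent.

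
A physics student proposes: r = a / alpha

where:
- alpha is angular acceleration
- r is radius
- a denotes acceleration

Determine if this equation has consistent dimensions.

Yes

alpha (angular acceleration) has dimensions [T^-2].
r (radius) has dimensions [L].
a (acceleration) has dimensions [L T^-2].

Left side: [L]
Right side: [L]

Both sides have the same dimensions, so the equation is dimensionally consistent.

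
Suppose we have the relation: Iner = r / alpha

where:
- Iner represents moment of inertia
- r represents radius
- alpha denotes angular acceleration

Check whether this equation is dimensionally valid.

No

Iner (moment of inertia) has dimensions [L^2 M].
r (radius) has dimensions [L].
alpha (angular acceleration) has dimensions [T^-2].

Left side: [L^2 M]
Right side: [L T^2]

The two sides have different dimensions, so the equation is NOT dimensionally consistent.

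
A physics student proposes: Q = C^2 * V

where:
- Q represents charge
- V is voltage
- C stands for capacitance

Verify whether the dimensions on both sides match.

No

Q (charge) has dimensions [I T].
V (voltage) has dimensions [I^-1 L^2 M T^-3].
C (capacitance) has dimensions [I^2 L^-2 M^-1 T^4].

Left side: [I T]
Right side: [I^3 L^-2 M^-1 T^5]

The two sides have different dimensions, so the equation is NOT dimensionally consistent.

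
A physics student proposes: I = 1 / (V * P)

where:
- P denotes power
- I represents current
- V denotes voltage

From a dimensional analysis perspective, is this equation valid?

No

P (power) has dimensions [L^2 M T^-3].
I (current) has dimensions [I].
V (voltage) has dimensions [I^-1 L^2 M T^-3].

Left side: [I]
Right side: [I L^-4 M^-2 T^6]

The two sides have different dimensions, so the equation is NOT dimensionally consistent.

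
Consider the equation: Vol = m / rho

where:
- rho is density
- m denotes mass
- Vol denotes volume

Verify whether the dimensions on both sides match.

Yes

rho (density) has dimensions [L^-3 M].
m (mass) has dimensions [M].
Vol (volume) has dimensions [L^3].

Left side: [L^3]
Right side: [L^3]

Both sides have the same dimensions, so the equation is dimensionally consistent.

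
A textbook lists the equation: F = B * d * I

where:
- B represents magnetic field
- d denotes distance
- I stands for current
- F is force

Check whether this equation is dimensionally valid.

Yes

B (magnetic field) has dimensions [I^-1 M T^-2].
d (distance) has dimensions [L].
I (current) has dimensions [I].
F (force) has dimensions [L M T^-2].

Left side: [L M T^-2]
Right side: [L M T^-2]

Both sides have the same dimensions, so the equation is dimensionally consistent.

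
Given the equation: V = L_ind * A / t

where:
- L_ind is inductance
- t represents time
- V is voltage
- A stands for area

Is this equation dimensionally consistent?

No

L_ind (inductance) has dimensions [I^-2 L^2 M T^-2].
t (time) has dimensions [T].
V (voltage) has dimensions [I^-1 L^2 M T^-3].
A (area) has dimensions [L^2].

Left side: [I^-1 L^2 M T^-3]
Right side: [I^-2 L^4 M T^-3]

The two sides have different dimensions, so the equation is NOT dimensionally consistent.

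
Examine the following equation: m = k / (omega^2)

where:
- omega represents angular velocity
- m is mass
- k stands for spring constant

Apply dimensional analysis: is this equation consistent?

Yes

omega (angular velocity) has dimensions [T^-1].
m (mass) has dimensions [M].
k (spring constant) has dimensions [M T^-2].

Left side: [M]
Right side: [M]

Both sides have the same dimensions, so the equation is dimensionally consistent.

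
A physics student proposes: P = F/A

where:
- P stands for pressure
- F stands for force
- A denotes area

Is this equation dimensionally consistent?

Yes

P (pressure) has dimensions [L^-1 M T^-2].
F (force) has dimensions [L M T^-2].
A (area) has dimensions [L^2].

Left side: [L^-1 M T^-2]
Right side: [L^-1 M T^-2]

Both sides have the same dimensions, so the equation is dimensionally consistent.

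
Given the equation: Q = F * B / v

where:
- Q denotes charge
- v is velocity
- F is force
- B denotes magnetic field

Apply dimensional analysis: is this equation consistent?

No

Q (charge) has dimensions [I T].
v (velocity) has dimensions [L T^-1].
F (force) has dimensions [L M T^-2].
B (magnetic field) has dimensions [I^-1 M T^-2].

Left side: [I T]
Right side: [I^-1 M^2 T^-3]

The two sides have different dimensions, so the equation is NOT dimensionally consistent.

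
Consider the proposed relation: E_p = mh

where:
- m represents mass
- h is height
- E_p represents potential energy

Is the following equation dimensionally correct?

No

m (mass) has dimensions [M].
h (height) has dimensions [L].
E_p (potential energy) has dimensions [L^2 M T^-2].

Left side: [L^2 M T^-2]
Right side: [L M]

The two sides have different dimensions, so the equation is NOT dimensionally consistent.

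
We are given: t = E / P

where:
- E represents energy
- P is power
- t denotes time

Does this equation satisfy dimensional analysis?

Yes

E (energy) has dimensions [L^2 M T^-2].
P (power) has dimensions [L^2 M T^-3].
t (time) has dimensions [T].

Left side: [T]
Right side: [T]

Both sides have the same dimensions, so the equation is dimensionally consistent.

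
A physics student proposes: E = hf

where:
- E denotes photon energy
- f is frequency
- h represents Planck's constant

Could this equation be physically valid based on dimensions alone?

Yes

E (photon energy) has dimensions [L^2 M T^-2].
f (frequency) has dimensions [T^-1].
h (Planck's constant) has dimensions [L^2 M T^-1].

Left side: [L^2 M T^-2]
Right side: [L^2 M T^-2]

Both sides have the same dimensions, so the equation is dimensionally consistent.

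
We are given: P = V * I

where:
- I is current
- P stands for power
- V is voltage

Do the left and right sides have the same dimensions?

Yes

I (current) has dimensions [I].
P (power) has dimensions [L^2 M T^-3].
V (voltage) has dimensions [I^-1 L^2 M T^-3].

Left side: [L^2 M T^-3]
Right side: [L^2 M T^-3]

Both sides have the same dimensions, so the equation is dimensionally consistent.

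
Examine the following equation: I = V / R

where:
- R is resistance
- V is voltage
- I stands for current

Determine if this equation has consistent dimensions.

Yes

R (resistance) has dimensions [I^-2 L^2 M T^-3].
V (voltage) has dimensions [I^-1 L^2 M T^-3].
I (current) has dimensions [I].

Left side: [I]
Right side: [I]

Both sides have the same dimensions, so the equation is dimensionally consistent.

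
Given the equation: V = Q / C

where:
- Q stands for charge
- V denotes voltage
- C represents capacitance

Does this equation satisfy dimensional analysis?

Yes

Q (charge) has dimensions [I T].
V (voltage) has dimensions [I^-1 L^2 M T^-3].
C (capacitance) has dimensions [I^2 L^-2 M^-1 T^4].

Left side: [I^-1 L^2 M T^-3]
Right side: [I^-1 L^2 M T^-3]

Both sides have the same dimensions, so the equation is dimensionally consistent.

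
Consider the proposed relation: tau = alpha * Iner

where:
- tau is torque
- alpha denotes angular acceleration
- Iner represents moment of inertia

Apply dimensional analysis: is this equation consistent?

Yes

tau (torque) has dimensions [L^2 M T^-2].
alpha (angular acceleration) has dimensions [T^-2].
Iner (moment of inertia) has dimensions [L^2 M].

Left side: [L^2 M T^-2]
Right side: [L^2 M T^-2]

Both sides have the same dimensions, so the equation is dimensionally consistent.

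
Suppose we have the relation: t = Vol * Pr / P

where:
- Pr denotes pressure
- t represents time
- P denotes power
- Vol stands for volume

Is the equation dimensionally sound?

Yes

Pr (pressure) has dimensions [L^-1 M T^-2].
t (time) has dimensions [T].
P (power) has dimensions [L^2 M T^-3].
Vol (volume) has dimensions [L^3].

Left side: [T]
Right side: [T]

Both sides have the same dimensions, so the equation is dimensionally consistent.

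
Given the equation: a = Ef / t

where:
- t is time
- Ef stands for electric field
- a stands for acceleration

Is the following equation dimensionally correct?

No

t (time) has dimensions [T].
Ef (electric field) has dimensions [I^-1 L M T^-3].
a (acceleration) has dimensions [L T^-2].

Left side: [L T^-2]
Right side: [I^-1 L M T^-4]

The two sides have different dimensions, so the equation is NOT dimensionally consistent.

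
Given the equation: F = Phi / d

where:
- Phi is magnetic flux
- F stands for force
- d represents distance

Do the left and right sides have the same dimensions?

No

Phi (magnetic flux) has dimensions [I^-1 L^2 M T^-2].
F (force) has dimensions [L M T^-2].
d (distance) has dimensions [L].

Left side: [L M T^-2]
Right side: [I^-1 L M T^-2]

The two sides have different dimensions, so the equation is NOT dimensionally consistent.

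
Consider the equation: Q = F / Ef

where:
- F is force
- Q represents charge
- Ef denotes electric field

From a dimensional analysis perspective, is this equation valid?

Yes

F (force) has dimensions [L M T^-2].
Q (charge) has dimensions [I T].
Ef (electric field) has dimensions [I^-1 L M T^-3].

Left side: [I T]
Right side: [I T]

Both sides have the same dimensions, so the equation is dimensionally consistent.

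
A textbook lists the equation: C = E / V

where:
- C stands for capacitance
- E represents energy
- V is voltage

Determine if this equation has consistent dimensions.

No

C (capacitance) has dimensions [I^2 L^-2 M^-1 T^4].
E (energy) has dimensions [L^2 M T^-2].
V (voltage) has dimensions [I^-1 L^2 M T^-3].

Left side: [I^2 L^-2 M^-1 T^4]
Right side: [I T]

The two sides have different dimensions, so the equation is NOT dimensionally consistent.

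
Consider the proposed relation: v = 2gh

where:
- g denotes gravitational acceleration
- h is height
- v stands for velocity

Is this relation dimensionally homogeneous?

No

g (gravitational acceleration) has dimensions [L T^-2].
h (height) has dimensions [L].
v (velocity) has dimensions [L T^-1].

Left side: [L T^-1]
Right side: [L^2 T^-2]

The two sides have different dimensions, so the equation is NOT dimensionally consistent.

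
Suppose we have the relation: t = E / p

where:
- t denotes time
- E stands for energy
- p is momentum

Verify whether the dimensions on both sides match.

No

t (time) has dimensions [T].
E (energy) has dimensions [L^2 M T^-2].
p (momentum) has dimensions [L M T^-1].

Left side: [T]
Right side: [L T^-1]

The two sides have different dimensions, so the equation is NOT dimensionally consistent.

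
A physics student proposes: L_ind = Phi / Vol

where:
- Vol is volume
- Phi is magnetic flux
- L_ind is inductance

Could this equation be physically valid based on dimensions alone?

No

Vol (volume) has dimensions [L^3].
Phi (magnetic flux) has dimensions [I^-1 L^2 M T^-2].
L_ind (inductance) has dimensions [I^-2 L^2 M T^-2].

Left side: [I^-2 L^2 M T^-2]
Right side: [I^-1 L^-1 M T^-2]

The two sides have different dimensions, so the equation is NOT dimensionally consistent.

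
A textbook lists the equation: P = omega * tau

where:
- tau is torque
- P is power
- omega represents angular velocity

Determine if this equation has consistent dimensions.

Yes

tau (torque) has dimensions [L^2 M T^-2].
P (power) has dimensions [L^2 M T^-3].
omega (angular velocity) has dimensions [T^-1].

Left side: [L^2 M T^-3]
Right side: [L^2 M T^-3]

Both sides have the same dimensions, so the equation is dimensionally consistent.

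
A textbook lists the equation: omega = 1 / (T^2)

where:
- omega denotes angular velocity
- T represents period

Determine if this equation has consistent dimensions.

No

omega (angular velocity) has dimensions [T^-1].
T (period) has dimensions [T].

Left side: [T^-1]
Right side: [T^-2]

The two sides have different dimensions, so the equation is NOT dimensionally consistent.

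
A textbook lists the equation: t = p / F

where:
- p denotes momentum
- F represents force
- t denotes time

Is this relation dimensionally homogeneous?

Yes

p (momentum) has dimensions [L M T^-1].
F (force) has dimensions [L M T^-2].
t (time) has dimensions [T].

Left side: [T]
Right side: [T]

Both sides have the same dimensions, so the equation is dimensionally consistent.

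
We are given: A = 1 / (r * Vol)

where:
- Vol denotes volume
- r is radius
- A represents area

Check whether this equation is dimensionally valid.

No

Vol (volume) has dimensions [L^3].
r (radius) has dimensions [L].
A (area) has dimensions [L^2].

Left side: [L^2]
Right side: [L^-4]

The two sides have different dimensions, so the equation is NOT dimensionally consistent.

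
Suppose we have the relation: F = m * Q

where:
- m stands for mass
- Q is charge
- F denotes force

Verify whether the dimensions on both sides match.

No

m (mass) has dimensions [M].
Q (charge) has dimensions [I T].
F (force) has dimensions [L M T^-2].

Left side: [L M T^-2]
Right side: [I M T]

The two sides have different dimensions, so the equation is NOT dimensionally consistent.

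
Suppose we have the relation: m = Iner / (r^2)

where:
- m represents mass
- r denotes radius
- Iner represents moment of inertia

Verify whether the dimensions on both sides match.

Yes

m (mass) has dimensions [M].
r (radius) has dimensions [L].
Iner (moment of inertia) has dimensions [L^2 M].

Left side: [M]
Right side: [M]

Both sides have the same dimensions, so the equation is dimensionally consistent.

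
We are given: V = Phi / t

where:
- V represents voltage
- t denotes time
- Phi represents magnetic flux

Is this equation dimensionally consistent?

Yes

V (voltage) has dimensions [I^-1 L^2 M T^-3].
t (time) has dimensions [T].
Phi (magnetic flux) has dimensions [I^-1 L^2 M T^-2].

Left side: [I^-1 L^2 M T^-3]
Right side: [I^-1 L^2 M T^-3]

Both sides have the same dimensions, so the equation is dimensionally consistent.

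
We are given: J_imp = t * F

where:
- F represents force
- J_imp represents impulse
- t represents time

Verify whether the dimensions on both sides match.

Yes

F (force) has dimensions [L M T^-2].
J_imp (impulse) has dimensions [L M T^-1].
t (time) has dimensions [T].

Left side: [L M T^-1]
Right side: [L M T^-1]

Both sides have the same dimensions, so the equation is dimensionally consistent.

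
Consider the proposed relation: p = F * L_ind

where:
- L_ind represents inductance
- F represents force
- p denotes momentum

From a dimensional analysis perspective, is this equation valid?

No

L_ind (inductance) has dimensions [I^-2 L^2 M T^-2].
F (force) has dimensions [L M T^-2].
p (momentum) has dimensions [L M T^-1].

Left side: [L M T^-1]
Right side: [I^-2 L^3 M^2 T^-4]

The two sides have different dimensions, so the equation is NOT dimensionally consistent.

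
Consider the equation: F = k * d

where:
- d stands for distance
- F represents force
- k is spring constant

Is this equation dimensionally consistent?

Yes

d (distance) has dimensions [L].
F (force) has dimensions [L M T^-2].
k (spring constant) has dimensions [M T^-2].

Left side: [L M T^-2]
Right side: [L M T^-2]

Both sides have the same dimensions, so the equation is dimensionally consistent.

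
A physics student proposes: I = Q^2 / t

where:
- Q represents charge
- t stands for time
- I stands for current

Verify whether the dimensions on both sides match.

No

Q (charge) has dimensions [I T].
t (time) has dimensions [T].
I (current) has dimensions [I].

Left side: [I]
Right side: [I^2 T]

The two sides have different dimensions, so the equation is NOT dimensionally consistent.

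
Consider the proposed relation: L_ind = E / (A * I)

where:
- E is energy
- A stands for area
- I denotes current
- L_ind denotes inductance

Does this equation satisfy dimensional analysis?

No

E (energy) has dimensions [L^2 M T^-2].
A (area) has dimensions [L^2].
I (current) has dimensions [I].
L_ind (inductance) has dimensions [I^-2 L^2 M T^-2].

Left side: [I^-2 L^2 M T^-2]
Right side: [I^-1 M T^-2]

The two sides have different dimensions, so the equation is NOT dimensionally consistent.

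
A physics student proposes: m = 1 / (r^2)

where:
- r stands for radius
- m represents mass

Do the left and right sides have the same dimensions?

No

r (radius) has dimensions [L].
m (mass) has dimensions [M].

Left side: [M]
Right side: [L^-2]

The two sides have different dimensions, so the equation is NOT dimensionally consistent.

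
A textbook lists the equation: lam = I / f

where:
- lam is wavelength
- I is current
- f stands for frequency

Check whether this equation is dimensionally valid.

No

lam (wavelength) has dimensions [L].
I (current) has dimensions [I].
f (frequency) has dimensions [T^-1].

Left side: [L]
Right side: [I T]

The two sides have different dimensions, so the equation is NOT dimensionally consistent.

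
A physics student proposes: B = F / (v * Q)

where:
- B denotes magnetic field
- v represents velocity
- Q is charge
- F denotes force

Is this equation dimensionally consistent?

Yes

B (magnetic field) has dimensions [I^-1 M T^-2].
v (velocity) has dimensions [L T^-1].
Q (charge) has dimensions [I T].
F (force) has dimensions [L M T^-2].

Left side: [I^-1 M T^-2]
Right side: [I^-1 M T^-2]

Both sides have the same dimensions, so the equation is dimensionally consistent.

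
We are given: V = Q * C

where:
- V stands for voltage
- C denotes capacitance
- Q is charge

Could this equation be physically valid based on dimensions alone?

No

V (voltage) has dimensions [I^-1 L^2 M T^-3].
C (capacitance) has dimensions [I^2 L^-2 M^-1 T^4].
Q (charge) has dimensions [I T].

Left side: [I^-1 L^2 M T^-3]
Right side: [I^3 L^-2 M^-1 T^5]

The two sides have different dimensions, so the equation is NOT dimensionally consistent.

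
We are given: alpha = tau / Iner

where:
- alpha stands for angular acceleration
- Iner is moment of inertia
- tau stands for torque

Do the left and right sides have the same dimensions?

Yes

alpha (angular acceleration) has dimensions [T^-2].
Iner (moment of inertia) has dimensions [L^2 M].
tau (torque) has dimensions [L^2 M T^-2].

Left side: [T^-2]
Right side: [T^-2]

Both sides have the same dimensions, so the equation is dimensionally consistent.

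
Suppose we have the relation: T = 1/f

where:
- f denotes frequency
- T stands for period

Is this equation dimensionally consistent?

Yes

f (frequency) has dimensions [T^-1].
T (period) has dimensions [T].

Left side: [T]
Right side: [T]

Both sides have the same dimensions, so the equation is dimensionally consistent.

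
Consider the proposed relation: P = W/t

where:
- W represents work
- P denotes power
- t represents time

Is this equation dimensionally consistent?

Yes

W (work) has dimensions [L^2 M T^-2].
P (power) has dimensions [L^2 M T^-3].
t (time) has dimensions [T].

Left side: [L^2 M T^-3]
Right side: [L^2 M T^-3]

Both sides have the same dimensions, so the equation is dimensionally consistent.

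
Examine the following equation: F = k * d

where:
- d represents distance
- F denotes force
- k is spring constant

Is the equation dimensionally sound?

Yes

d (distance) has dimensions [L].
F (force) has dimensions [L M T^-2].
k (spring constant) has dimensions [M T^-2].

Left side: [L M T^-2]
Right side: [L M T^-2]

Both sides have the same dimensions, so the equation is dimensionally consistent.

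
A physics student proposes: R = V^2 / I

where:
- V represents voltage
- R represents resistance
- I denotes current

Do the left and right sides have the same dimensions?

No

V (voltage) has dimensions [I^-1 L^2 M T^-3].
R (resistance) has dimensions [I^-2 L^2 M T^-3].
I (current) has dimensions [I].

Left side: [I^-2 L^2 M T^-3]
Right side: [I^-3 L^4 M^2 T^-6]

The two sides have different dimensions, so the equation is NOT dimensionally consistent.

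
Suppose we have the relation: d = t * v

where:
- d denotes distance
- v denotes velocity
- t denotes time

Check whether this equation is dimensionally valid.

Yes

d (distance) has dimensions [L].
v (velocity) has dimensions [L T^-1].
t (time) has dimensions [T].

Left side: [L]
Right side: [L]

Both sides have the same dimensions, so the equation is dimensionally consistent.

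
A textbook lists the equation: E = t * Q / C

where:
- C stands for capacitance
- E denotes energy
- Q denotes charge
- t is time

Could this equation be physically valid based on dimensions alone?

No

C (capacitance) has dimensions [I^2 L^-2 M^-1 T^4].
E (energy) has dimensions [L^2 M T^-2].
Q (charge) has dimensions [I T].
t (time) has dimensions [T].

Left side: [L^2 M T^-2]
Right side: [I^-1 L^2 M T^-2]

The two sides have different dimensions, so the equation is NOT dimensionally consistent.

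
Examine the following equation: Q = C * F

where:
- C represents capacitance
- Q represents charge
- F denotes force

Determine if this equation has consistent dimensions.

No

C (capacitance) has dimensions [I^2 L^-2 M^-1 T^4].
Q (charge) has dimensions [I T].
F (force) has dimensions [L M T^-2].

Left side: [I T]
Right side: [I^2 L^-1 T^2]

The two sides have different dimensions, so the equation is NOT dimensionally consistent.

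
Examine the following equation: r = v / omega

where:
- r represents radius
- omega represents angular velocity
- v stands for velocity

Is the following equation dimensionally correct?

Yes

r (radius) has dimensions [L].
omega (angular velocity) has dimensions [T^-1].
v (velocity) has dimensions [L T^-1].

Left side: [L]
Right side: [L]

Both sides have the same dimensions, so the equation is dimensionally consistent.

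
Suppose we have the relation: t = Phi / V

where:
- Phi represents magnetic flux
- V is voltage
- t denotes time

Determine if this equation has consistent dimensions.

Yes

Phi (magnetic flux) has dimensions [I^-1 L^2 M T^-2].
V (voltage) has dimensions [I^-1 L^2 M T^-3].
t (time) has dimensions [T].

Left side: [T]
Right side: [T]

Both sides have the same dimensions, so the equation is dimensionally consistent.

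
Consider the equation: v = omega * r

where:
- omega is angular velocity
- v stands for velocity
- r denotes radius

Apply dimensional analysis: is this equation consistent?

Yes

omega (angular velocity) has dimensions [T^-1].
v (velocity) has dimensions [L T^-1].
r (radius) has dimensions [L].

Left side: [L T^-1]
Right side: [L T^-1]

Both sides have the same dimensions, so the equation is dimensionally consistent.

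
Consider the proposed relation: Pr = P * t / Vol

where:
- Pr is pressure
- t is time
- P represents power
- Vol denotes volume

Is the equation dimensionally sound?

Yes

Pr (pressure) has dimensions [L^-1 M T^-2].
t (time) has dimensions [T].
P (power) has dimensions [L^2 M T^-3].
Vol (volume) has dimensions [L^3].

Left side: [L^-1 M T^-2]
Right side: [L^-1 M T^-2]

Both sides have the same dimensions, so the equation is dimensionally consistent.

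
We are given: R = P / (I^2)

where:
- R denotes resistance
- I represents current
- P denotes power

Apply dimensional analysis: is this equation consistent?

Yes

R (resistance) has dimensions [I^-2 L^2 M T^-3].
I (current) has dimensions [I].
P (power) has dimensions [L^2 M T^-3].

Left side: [I^-2 L^2 M T^-3]
Right side: [I^-2 L^2 M T^-3]

Both sides have the same dimensions, so the equation is dimensionally consistent.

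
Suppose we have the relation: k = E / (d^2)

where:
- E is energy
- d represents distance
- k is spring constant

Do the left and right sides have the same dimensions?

Yes

E (energy) has dimensions [L^2 M T^-2].
d (distance) has dimensions [L].
k (spring constant) has dimensions [M T^-2].

Left side: [M T^-2]
Right side: [M T^-2]

Both sides have the same dimensions, so the equation is dimensionally consistent.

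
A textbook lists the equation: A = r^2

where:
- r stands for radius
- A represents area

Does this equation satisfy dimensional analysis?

Yes

r (radius) has dimensions [L].
A (area) has dimensions [L^2].

Left side: [L^2]
Right side: [L^2]

Both sides have the same dimensions, so the equation is dimensionally consistent.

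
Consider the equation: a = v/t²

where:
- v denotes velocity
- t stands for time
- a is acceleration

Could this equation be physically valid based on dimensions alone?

No

v (velocity) has dimensions [L T^-1].
t (time) has dimensions [T].
a (acceleration) has dimensions [L T^-2].

Left side: [L T^-2]
Right side: [L T^-3]

The two sides have different dimensions, so the equation is NOT dimensionally consistent.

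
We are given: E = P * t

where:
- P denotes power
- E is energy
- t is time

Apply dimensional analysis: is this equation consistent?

Yes

P (power) has dimensions [L^2 M T^-3].
E (energy) has dimensions [L^2 M T^-2].
t (time) has dimensions [T].

Left side: [L^2 M T^-2]
Right side: [L^2 M T^-2]

Both sides have the same dimensions, so the equation is dimensionally consistent.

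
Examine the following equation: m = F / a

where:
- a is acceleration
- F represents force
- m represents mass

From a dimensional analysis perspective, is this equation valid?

Yes

a (acceleration) has dimensions [L T^-2].
F (force) has dimensions [L M T^-2].
m (mass) has dimensions [M].

Left side: [M]
Right side: [M]

Both sides have the same dimensions, so the equation is dimensionally consistent.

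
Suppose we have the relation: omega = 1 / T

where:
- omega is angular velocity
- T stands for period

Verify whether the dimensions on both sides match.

Yes

omega (angular velocity) has dimensions [T^-1].
T (period) has dimensions [T].

Left side: [T^-1]
Right side: [T^-1]

Both sides have the same dimensions, so the equation is dimensionally consistent.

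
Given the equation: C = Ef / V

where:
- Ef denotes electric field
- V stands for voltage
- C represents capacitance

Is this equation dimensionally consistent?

No

Ef (electric field) has dimensions [I^-1 L M T^-3].
V (voltage) has dimensions [I^-1 L^2 M T^-3].
C (capacitance) has dimensions [I^2 L^-2 M^-1 T^4].

Left side: [I^2 L^-2 M^-1 T^4]
Right side: [L^-1]

The two sides have different dimensions, so the equation is NOT dimensionally consistent.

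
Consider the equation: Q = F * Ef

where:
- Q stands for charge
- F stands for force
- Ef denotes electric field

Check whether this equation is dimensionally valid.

No

Q (charge) has dimensions [I T].
F (force) has dimensions [L M T^-2].
Ef (electric field) has dimensions [I^-1 L M T^-3].

Left side: [I T]
Right side: [I^-1 L^2 M^2 T^-5]

The two sides have different dimensions, so the equation is NOT dimensionally consistent.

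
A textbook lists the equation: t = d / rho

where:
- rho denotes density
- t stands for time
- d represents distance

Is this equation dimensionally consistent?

No

rho (density) has dimensions [L^-3 M].
t (time) has dimensions [T].
d (distance) has dimensions [L].

Left side: [T]
Right side: [L^4 M^-1]

The two sides have different dimensions, so the equation is NOT dimensionally consistent.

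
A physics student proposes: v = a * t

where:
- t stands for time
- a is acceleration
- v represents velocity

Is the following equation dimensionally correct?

Yes

t (time) has dimensions [T].
a (acceleration) has dimensions [L T^-2].
v (velocity) has dimensions [L T^-1].

Left side: [L T^-1]
Right side: [L T^-1]

Both sides have the same dimensions, so the equation is dimensionally consistent.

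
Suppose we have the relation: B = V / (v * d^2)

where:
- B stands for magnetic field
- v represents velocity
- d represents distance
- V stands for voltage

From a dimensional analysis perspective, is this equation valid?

No

B (magnetic field) has dimensions [I^-1 M T^-2].
v (velocity) has dimensions [L T^-1].
d (distance) has dimensions [L].
V (voltage) has dimensions [I^-1 L^2 M T^-3].

Left side: [I^-1 M T^-2]
Right side: [I^-1 L^-1 M T^-2]

The two sides have different dimensions, so the equation is NOT dimensionally consistent.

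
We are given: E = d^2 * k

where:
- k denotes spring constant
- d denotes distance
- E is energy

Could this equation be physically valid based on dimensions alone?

Yes

k (spring constant) has dimensions [M T^-2].
d (distance) has dimensions [L].
E (energy) has dimensions [L^2 M T^-2].

Left side: [L^2 M T^-2]
Right side: [L^2 M T^-2]

Both sides have the same dimensions, so the equation is dimensionally consistent.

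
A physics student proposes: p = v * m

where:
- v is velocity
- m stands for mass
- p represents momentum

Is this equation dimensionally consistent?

Yes

v (velocity) has dimensions [L T^-1].
m (mass) has dimensions [M].
p (momentum) has dimensions [L M T^-1].

Left side: [L M T^-1]
Right side: [L M T^-1]

Both sides have the same dimensions, so the equation is dimensionally consistent.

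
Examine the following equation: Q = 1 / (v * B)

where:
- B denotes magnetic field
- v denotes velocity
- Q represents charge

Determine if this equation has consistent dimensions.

No

B (magnetic field) has dimensions [I^-1 M T^-2].
v (velocity) has dimensions [L T^-1].
Q (charge) has dimensions [I T].

Left side: [I T]
Right side: [I L^-1 M^-1 T^3]

The two sides have different dimensions, so the equation is NOT dimensionally consistent.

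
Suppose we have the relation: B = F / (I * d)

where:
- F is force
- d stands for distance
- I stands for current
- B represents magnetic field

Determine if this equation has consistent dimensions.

Yes

F (force) has dimensions [L M T^-2].
d (distance) has dimensions [L].
I (current) has dimensions [I].
B (magnetic field) has dimensions [I^-1 M T^-2].

Left side: [I^-1 M T^-2]
Right side: [I^-1 M T^-2]

Both sides have the same dimensions, so the equation is dimensionally consistent.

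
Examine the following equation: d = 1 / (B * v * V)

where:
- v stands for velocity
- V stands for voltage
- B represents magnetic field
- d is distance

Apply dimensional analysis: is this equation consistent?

No

v (velocity) has dimensions [L T^-1].
V (voltage) has dimensions [I^-1 L^2 M T^-3].
B (magnetic field) has dimensions [I^-1 M T^-2].
d (distance) has dimensions [L].

Left side: [L]
Right side: [I^2 L^-3 M^-2 T^6]

The two sides have different dimensions, so the equation is NOT dimensionally consistent.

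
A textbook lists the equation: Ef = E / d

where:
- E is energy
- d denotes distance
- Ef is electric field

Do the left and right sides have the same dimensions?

No

E (energy) has dimensions [L^2 M T^-2].
d (distance) has dimensions [L].
Ef (electric field) has dimensions [I^-1 L M T^-3].

Left side: [I^-1 L M T^-3]
Right side: [L M T^-2]

The two sides have different dimensions, so the equation is NOT dimensionally consistent.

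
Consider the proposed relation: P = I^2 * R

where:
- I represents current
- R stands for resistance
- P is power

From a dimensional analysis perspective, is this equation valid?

Yes

I (current) has dimensions [I].
R (resistance) has dimensions [I^-2 L^2 M T^-3].
P (power) has dimensions [L^2 M T^-3].

Left side: [L^2 M T^-3]
Right side: [L^2 M T^-3]

Both sides have the same dimensions, so the equation is dimensionally consistent.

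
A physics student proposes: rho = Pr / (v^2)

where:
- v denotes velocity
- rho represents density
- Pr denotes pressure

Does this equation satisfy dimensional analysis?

Yes

v (velocity) has dimensions [L T^-1].
rho (density) has dimensions [L^-3 M].
Pr (pressure) has dimensions [L^-1 M T^-2].

Left side: [L^-3 M]
Right side: [L^-3 M]

Both sides have the same dimensions, so the equation is dimensionally consistent.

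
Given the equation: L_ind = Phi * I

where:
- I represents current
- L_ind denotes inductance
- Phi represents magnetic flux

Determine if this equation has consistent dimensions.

No

I (current) has dimensions [I].
L_ind (inductance) has dimensions [I^-2 L^2 M T^-2].
Phi (magnetic flux) has dimensions [I^-1 L^2 M T^-2].

Left side: [I^-2 L^2 M T^-2]
Right side: [L^2 M T^-2]

The two sides have different dimensions, so the equation is NOT dimensionally consistent.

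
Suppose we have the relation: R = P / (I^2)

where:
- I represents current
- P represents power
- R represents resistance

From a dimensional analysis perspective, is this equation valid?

Yes

I (current) has dimensions [I].
P (power) has dimensions [L^2 M T^-3].
R (resistance) has dimensions [I^-2 L^2 M T^-3].

Left side: [I^-2 L^2 M T^-3]
Right side: [I^-2 L^2 M T^-3]

Both sides have the same dimensions, so the equation is dimensionally consistent.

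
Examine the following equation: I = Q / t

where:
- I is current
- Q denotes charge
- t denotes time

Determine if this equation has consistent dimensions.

Yes

I (current) has dimensions [I].
Q (charge) has dimensions [I T].
t (time) has dimensions [T].

Left side: [I]
Right side: [I]

Both sides have the same dimensions, so the equation is dimensionally consistent.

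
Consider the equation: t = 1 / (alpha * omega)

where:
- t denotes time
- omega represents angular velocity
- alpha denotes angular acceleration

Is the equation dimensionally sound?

No

t (time) has dimensions [T].
omega (angular velocity) has dimensions [T^-1].
alpha (angular acceleration) has dimensions [T^-2].

Left side: [T]
Right side: [T^3]

The two sides have different dimensions, so the equation is NOT dimensionally consistent.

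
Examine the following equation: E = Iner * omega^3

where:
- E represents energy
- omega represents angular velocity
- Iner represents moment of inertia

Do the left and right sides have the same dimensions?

No

E (energy) has dimensions [L^2 M T^-2].
omega (angular velocity) has dimensions [T^-1].
Iner (moment of inertia) has dimensions [L^2 M].

Left side: [L^2 M T^-2]
Right side: [L^2 M T^-3]

The two sides have different dimensions, so the equation is NOT dimensionally consistent.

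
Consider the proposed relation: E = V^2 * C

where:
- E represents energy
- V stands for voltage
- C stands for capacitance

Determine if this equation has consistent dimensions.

Yes

E (energy) has dimensions [L^2 M T^-2].
V (voltage) has dimensions [I^-1 L^2 M T^-3].
C (capacitance) has dimensions [I^2 L^-2 M^-1 T^4].

Left side: [L^2 M T^-2]
Right side: [L^2 M T^-2]

Both sides have the same dimensions, so the equation is dimensionally consistent.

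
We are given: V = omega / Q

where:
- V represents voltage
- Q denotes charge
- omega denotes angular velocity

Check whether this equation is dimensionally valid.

No

V (voltage) has dimensions [I^-1 L^2 M T^-3].
Q (charge) has dimensions [I T].
omega (angular velocity) has dimensions [T^-1].

Left side: [I^-1 L^2 M T^-3]
Right side: [I^-1 T^-2]

The two sides have different dimensions, so the equation is NOT dimensionally consistent.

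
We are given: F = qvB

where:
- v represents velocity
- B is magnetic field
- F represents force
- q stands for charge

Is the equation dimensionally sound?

Yes

v (velocity) has dimensions [L T^-1].
B (magnetic field) has dimensions [I^-1 M T^-2].
F (force) has dimensions [L M T^-2].
q (charge) has dimensions [I T].

Left side: [L M T^-2]
Right side: [L M T^-2]

Both sides have the same dimensions, so the equation is dimensionally consistent.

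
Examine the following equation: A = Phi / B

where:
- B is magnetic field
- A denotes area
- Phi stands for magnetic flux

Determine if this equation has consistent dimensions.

Yes

B (magnetic field) has dimensions [I^-1 M T^-2].
A (area) has dimensions [L^2].
Phi (magnetic flux) has dimensions [I^-1 L^2 M T^-2].

Left side: [L^2]
Right side: [L^2]

Both sides have the same dimensions, so the equation is dimensionally consistent.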